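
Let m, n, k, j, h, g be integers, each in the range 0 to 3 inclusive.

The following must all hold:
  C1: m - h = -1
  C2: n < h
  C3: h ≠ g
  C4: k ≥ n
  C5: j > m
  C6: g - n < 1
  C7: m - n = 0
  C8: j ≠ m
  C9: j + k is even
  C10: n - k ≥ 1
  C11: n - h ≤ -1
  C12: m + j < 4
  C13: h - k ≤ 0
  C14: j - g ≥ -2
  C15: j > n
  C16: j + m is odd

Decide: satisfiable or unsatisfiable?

Constraints 10, 11, and 13 give k − h ≥ 0, h − n ≥ 1, n − k ≥ 1.
Adding all 3 inequalities: the left sides telescope to 0, and the right sides sum to 0 + 1 + 1 = 2. So 0 ≥ 2, which is false.

Unsatisfiable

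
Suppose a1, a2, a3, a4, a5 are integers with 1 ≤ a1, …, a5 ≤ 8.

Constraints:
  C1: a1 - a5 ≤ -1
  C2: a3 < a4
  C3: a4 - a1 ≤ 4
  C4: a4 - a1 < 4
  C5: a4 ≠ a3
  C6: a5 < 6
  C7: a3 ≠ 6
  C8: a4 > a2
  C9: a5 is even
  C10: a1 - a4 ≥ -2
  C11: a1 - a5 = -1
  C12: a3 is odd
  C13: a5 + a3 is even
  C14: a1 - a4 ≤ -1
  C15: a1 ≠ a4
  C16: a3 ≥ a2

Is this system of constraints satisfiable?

Unsatisfiable

Constraint 9 makes a5 even and constraint 12 makes a3 odd, so a5 + a3 must be odd. Constraint 13 says a5 + a3 is even — contradiction.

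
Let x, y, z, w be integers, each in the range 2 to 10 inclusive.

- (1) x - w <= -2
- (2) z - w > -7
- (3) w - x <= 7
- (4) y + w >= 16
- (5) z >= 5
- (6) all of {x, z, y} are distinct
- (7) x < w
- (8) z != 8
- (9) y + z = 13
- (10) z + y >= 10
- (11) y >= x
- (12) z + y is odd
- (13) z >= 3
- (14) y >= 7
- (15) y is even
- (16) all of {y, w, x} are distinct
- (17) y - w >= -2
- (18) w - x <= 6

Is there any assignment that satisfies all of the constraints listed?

One satisfying assignment is x = 6, y = 8, z = 5, w = 10.
For the less obvious constraints — constraint 1: x - w = -4; constraint 2: z - w = -5 — and the others hold by inspection.

Satisfiable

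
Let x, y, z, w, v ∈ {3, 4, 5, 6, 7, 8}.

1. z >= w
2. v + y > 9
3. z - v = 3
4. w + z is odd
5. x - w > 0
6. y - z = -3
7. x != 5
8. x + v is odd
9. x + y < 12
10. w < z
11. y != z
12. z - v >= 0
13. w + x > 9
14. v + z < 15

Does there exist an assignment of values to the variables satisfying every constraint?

Satisfiable

Setting (x, y, z, w, v) = (6, 5, 8, 5, 5) satisfies everything: constraint 2: v + y = 10; constraint 3: z - v = 3, and the others follow.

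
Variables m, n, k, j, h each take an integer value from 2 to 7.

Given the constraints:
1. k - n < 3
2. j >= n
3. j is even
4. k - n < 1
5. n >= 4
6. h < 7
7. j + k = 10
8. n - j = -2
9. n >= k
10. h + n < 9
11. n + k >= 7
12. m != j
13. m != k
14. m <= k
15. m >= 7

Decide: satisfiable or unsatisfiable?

Unsatisfiable

From constraints 2 and 5: j ≥ n ≥ 4. From constraints 14 and 15: k ≥ m ≥ 7. Hence j + k ≥ 11. But constraint 7 requires j + k = 10, and 10 < 11. Contradiction.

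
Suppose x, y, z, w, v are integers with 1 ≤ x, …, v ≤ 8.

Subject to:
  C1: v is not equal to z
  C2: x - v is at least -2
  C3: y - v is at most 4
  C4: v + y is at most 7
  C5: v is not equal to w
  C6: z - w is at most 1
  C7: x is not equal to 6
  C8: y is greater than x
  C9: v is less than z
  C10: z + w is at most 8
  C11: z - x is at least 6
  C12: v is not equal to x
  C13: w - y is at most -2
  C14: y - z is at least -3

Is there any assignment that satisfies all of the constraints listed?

Constraints 2, 3, 6, 11, and 13 give z − x ≥ 6, x − v ≥ -2, v − y ≥ -4, y − w ≥ 2, w − z ≥ -1.
Adding all 5 inequalities: the left sides telescope to 0, and the right sides sum to 6 + (-2) + (-4) + 2 + (-1) = 1. So 0 ≥ 1, which is false.

Unsatisfiable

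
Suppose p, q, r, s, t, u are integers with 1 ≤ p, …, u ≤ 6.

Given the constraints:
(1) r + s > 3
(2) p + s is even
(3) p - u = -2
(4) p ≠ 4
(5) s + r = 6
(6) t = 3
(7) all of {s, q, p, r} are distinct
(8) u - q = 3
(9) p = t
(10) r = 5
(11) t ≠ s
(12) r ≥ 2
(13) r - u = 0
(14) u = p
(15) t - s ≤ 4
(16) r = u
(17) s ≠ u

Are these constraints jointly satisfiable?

Constraint 10 fixes r = 5 and constraint 6 fixes t = 3. Constraints 9, 14, and 16 give r = u = p = t, so r = t. But 5 ≠ 3 — contradiction.

Unsatisfiable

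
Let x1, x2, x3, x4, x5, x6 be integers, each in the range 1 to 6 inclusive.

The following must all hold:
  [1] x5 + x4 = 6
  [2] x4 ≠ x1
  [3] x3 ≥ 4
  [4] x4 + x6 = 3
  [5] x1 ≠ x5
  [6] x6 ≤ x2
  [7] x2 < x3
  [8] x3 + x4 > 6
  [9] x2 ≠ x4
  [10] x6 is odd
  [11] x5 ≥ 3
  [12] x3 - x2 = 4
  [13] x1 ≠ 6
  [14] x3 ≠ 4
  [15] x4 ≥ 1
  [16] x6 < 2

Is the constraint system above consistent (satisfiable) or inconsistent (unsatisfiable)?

Satisfiable

Setting (x1, x2, x3, x4, x5, x6) = (5, 1, 5, 2, 4, 1) satisfies everything: constraint 1: x5 + x4 = 6; constraint 4: x4 + x6 = 3, and the others follow.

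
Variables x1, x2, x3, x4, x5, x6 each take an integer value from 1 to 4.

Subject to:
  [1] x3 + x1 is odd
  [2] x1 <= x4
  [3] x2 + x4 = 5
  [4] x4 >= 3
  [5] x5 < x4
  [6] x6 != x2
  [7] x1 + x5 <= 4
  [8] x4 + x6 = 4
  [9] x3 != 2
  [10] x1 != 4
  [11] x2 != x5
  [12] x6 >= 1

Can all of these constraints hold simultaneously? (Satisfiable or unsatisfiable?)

Satisfiable

The assignment x1 = 2, x2 = 2, x3 = 1, x4 = 3, x5 = 1, x6 = 1 works:
  constraint 3 holds since x2 + x4 = 5.
  constraint 7 holds since x1 + x5 = 3.
  constraint 8 holds since x4 + x6 = 4.
The rest check out directly.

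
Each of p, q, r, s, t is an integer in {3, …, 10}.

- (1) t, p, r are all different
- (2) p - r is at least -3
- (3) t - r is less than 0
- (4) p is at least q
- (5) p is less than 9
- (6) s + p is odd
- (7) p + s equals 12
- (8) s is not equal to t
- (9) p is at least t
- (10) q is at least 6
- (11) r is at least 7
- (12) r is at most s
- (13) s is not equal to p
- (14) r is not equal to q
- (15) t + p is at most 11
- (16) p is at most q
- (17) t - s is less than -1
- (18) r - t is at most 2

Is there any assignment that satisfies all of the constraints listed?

Unsatisfiable

From constraints 4 and 10: p ≥ q ≥ 6. From constraints 11 and 12: s ≥ r ≥ 7. Hence p + s ≥ 13. But constraint 7 requires p + s = 12, and 12 < 13. Contradiction.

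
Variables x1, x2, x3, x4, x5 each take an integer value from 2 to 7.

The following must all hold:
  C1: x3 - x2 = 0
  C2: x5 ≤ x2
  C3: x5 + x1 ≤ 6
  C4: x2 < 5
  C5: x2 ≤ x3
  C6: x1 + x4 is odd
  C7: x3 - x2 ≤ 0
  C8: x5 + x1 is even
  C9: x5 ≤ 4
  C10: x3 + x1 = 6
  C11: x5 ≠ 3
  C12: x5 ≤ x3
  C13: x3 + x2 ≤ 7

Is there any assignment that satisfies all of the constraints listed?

Setting (x1, x2, x3, x4, x5) = (4, 2, 2, 5, 2) satisfies everything: constraint 1: x3 - x2 = 0; constraint 3: x5 + x1 = 6; constraint 7: x3 - x2 = 0, and the others follow.

Satisfiable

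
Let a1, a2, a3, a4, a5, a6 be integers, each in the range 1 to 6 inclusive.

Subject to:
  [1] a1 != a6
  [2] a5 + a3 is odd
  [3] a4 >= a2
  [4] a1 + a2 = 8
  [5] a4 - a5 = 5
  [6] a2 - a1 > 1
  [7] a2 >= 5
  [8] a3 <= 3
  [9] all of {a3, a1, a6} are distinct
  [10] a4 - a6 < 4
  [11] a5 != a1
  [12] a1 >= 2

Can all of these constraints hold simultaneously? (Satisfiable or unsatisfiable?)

Satisfiable

Take a1 = 3, a2 = 5, a3 = 2, a4 = 6, a5 = 1, a6 = 5. Then constraint 4: a1 + a2 = 8; constraint 5: a4 - a5 = 5, and every other listed constraint is also met.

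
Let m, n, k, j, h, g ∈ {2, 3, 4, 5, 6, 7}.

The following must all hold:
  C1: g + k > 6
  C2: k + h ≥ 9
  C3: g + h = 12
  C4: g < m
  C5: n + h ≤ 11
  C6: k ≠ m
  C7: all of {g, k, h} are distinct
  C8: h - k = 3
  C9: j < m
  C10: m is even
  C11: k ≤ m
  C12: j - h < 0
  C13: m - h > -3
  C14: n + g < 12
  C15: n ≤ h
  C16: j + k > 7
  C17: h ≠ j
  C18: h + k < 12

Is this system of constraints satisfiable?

Satisfiable

Setting (m, n, k, j, h, g) = (6, 4, 4, 4, 7, 5) satisfies everything: constraint 1: g + k = 9; constraint 2: k + h = 11; constraint 3: g + h = 12, and the others follow.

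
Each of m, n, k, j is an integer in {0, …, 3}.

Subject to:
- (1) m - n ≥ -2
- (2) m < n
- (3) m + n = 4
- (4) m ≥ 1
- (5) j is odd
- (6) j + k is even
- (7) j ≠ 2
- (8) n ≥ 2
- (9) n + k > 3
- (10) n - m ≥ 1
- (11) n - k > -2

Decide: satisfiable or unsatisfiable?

Satisfiable

Try m = 1, n = 3, k = 3, j = 3.
Check constraint 1: m - n = -2; constraint 3: m + n = 4; constraint 9: n + k = 6. The remaining constraints are straightforward to verify.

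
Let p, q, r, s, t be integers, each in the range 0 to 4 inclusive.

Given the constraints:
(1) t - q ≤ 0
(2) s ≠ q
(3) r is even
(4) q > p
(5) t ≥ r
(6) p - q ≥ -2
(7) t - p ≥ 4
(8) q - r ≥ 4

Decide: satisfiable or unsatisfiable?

Unsatisfiable

Constraints 1, 6, and 7 give p − q ≥ -2, q − t ≥ 0, t − p ≥ 4.
Adding all 3 inequalities: the left sides telescope to 0, and the right sides sum to (-2) + 0 + 4 = 2. So 0 ≥ 2, which is false.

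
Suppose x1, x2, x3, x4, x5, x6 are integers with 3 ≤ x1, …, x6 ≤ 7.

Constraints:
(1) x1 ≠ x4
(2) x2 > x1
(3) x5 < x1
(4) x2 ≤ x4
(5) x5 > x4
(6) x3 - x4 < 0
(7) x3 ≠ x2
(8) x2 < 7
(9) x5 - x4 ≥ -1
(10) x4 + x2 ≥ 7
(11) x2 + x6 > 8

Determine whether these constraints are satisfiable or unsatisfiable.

Unsatisfiable

Constraints 2, 3, 4, and 5 give x4 < x5, x5 < x1, x1 < x2, x2 ≤ x4. Chaining: x4 < x5 < x1 < x2 ≤ x4, which forces x4 < x4 — impossible.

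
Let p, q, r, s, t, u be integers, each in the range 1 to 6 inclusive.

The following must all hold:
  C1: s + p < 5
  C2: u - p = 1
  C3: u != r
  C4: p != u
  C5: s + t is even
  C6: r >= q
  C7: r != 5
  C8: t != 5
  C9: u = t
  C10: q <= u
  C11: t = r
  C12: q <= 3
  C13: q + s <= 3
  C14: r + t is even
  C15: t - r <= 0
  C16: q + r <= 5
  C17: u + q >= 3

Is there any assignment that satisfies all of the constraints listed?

Unsatisfiable

From constraints 9 and 11, u = t = r, so u = r. But constraint 3 says u ≠ r. Contradiction.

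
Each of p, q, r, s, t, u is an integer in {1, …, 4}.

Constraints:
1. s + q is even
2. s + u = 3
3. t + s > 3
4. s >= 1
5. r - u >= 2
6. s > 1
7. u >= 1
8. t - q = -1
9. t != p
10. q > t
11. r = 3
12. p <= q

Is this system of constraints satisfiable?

Take p = 2, q = 4, r = 3, s = 2, t = 3, u = 1. Then constraint 2: s + u = 3; constraint 3: t + s = 5, and every other listed constraint is also met.

Satisfiable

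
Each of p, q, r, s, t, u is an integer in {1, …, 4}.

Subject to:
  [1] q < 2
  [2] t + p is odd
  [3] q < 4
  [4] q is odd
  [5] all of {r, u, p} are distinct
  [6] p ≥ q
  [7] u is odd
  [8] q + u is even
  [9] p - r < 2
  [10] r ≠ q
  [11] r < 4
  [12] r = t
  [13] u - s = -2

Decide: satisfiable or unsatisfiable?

Satisfiable

Try p = 2, q = 1, r = 3, s = 3, t = 3, u = 1.
Check constraint 9: p - r = -1; constraint 13: u - s = -2. The remaining constraints are straightforward to verify.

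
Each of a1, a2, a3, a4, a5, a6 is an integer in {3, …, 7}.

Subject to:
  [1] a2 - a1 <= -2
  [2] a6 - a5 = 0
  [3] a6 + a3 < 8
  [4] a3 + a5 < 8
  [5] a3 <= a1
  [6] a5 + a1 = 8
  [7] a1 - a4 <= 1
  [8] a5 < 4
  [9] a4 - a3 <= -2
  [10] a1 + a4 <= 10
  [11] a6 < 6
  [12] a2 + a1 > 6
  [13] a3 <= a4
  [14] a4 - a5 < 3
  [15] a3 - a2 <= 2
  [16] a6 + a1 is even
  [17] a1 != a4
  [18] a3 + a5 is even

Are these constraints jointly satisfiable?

Constraints 1, 7, 9, and 15 give a4 − a1 ≥ -1, a1 − a2 ≥ 2, a2 − a3 ≥ -2, a3 − a4 ≥ 2.
Adding all 4 inequalities: the left sides telescope to 0, and the right sides sum to (-1) + 2 + (-2) + 2 = 1. So 0 ≥ 1, which is false.

Unsatisfiable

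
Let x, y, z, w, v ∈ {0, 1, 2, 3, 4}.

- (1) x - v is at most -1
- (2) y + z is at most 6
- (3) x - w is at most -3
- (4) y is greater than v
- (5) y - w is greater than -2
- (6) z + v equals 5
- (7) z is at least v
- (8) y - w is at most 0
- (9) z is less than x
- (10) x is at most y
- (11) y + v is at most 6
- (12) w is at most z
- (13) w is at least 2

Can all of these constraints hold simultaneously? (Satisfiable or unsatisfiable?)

Unsatisfiable

Constraints 1, 4, 8, 9, and 12 give v < y, y ≤ w, w ≤ z, z < x, x < v. Chaining: v < y ≤ w ≤ z < x < v, which forces v < v — impossible.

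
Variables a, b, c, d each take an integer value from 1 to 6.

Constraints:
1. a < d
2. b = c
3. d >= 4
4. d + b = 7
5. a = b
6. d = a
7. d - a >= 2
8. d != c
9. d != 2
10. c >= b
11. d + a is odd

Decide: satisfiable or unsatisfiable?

From constraints 2, 5, and 6, d = a = b = c, so d = c. But constraint 8 says d ≠ c. Contradiction.

Unsatisfiable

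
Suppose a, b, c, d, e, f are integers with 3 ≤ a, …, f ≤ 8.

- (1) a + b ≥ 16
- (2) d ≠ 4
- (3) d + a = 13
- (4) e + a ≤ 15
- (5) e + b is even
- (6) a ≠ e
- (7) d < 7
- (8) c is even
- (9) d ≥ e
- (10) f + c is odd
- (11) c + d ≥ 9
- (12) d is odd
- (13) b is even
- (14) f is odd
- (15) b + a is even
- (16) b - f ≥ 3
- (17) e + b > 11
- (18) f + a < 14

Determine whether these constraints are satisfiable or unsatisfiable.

Satisfiable

Take a = 8, b = 8, c = 6, d = 5, e = 4, f = 3. Then constraint 1: a + b = 16; constraint 3: d + a = 13, and every other listed constraint is also met.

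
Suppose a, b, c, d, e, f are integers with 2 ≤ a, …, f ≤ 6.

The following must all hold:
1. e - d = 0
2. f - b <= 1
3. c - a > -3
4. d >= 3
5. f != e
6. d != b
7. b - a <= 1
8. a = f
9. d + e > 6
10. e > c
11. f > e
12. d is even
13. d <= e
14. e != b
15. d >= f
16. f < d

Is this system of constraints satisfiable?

Constraints 11, 13, and 16 give f < d, d ≤ e, e < f. Chaining: f < d ≤ e < f, which forces f < f — impossible.

Unsatisfiable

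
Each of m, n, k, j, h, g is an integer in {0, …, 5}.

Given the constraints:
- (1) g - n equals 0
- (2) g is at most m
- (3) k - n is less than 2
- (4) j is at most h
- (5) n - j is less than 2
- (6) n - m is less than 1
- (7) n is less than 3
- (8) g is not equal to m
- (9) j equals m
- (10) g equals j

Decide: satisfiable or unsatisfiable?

Unsatisfiable

From constraints 9 and 10, g = j = m, so g = m. But constraint 8 says g ≠ m. Contradiction.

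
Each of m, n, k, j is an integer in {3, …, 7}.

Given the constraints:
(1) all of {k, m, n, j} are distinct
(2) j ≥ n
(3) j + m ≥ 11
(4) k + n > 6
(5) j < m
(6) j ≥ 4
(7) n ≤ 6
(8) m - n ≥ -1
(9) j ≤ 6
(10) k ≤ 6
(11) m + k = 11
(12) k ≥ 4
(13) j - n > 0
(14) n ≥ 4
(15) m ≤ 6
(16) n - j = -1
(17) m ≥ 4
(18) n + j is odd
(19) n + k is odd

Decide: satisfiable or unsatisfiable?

Constraints 6, 7, 9, 10, 12, 14, 15, and 17 confine each of k, m, n, j to the 3 values {4, …, 6}.
Constraint 1 requires all 4 of them to be distinct, but only 3 values are available — impossible by the pigeonhole principle.

Unsatisfiable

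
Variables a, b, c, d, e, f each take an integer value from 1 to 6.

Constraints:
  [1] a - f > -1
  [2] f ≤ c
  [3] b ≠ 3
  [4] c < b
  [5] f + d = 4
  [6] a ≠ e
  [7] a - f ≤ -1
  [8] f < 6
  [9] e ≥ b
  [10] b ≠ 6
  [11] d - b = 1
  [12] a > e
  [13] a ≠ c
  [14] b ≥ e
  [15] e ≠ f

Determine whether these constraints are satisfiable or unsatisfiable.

Unsatisfiable

Constraints 2, 4, 7, 9, and 12 give c < b, b ≤ e, e < a, a < f, f ≤ c. Chaining: c < b ≤ e < a < f ≤ c, which forces c < c — impossible.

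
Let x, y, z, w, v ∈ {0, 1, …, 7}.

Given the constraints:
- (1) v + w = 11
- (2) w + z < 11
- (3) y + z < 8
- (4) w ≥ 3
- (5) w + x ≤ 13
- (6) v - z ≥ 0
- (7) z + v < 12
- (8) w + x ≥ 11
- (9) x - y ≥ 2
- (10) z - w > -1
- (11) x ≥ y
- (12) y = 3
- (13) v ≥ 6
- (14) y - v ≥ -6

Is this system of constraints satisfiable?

Take x = 7, y = 3, z = 4, w = 4, v = 7. Then constraint 1: v + w = 11; constraint 2: w + z = 8, and every other listed constraint is also met.

Satisfiable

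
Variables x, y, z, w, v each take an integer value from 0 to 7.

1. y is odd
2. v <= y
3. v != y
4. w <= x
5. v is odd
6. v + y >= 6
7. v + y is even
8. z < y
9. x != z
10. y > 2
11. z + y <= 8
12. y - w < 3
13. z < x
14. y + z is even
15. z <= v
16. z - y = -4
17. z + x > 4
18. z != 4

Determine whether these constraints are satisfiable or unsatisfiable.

Satisfiable

The assignment x = 5, y = 5, z = 1, w = 5, v = 1 works:
  constraint 6 holds since v + y = 6.
  constraint 11 holds since z + y = 6.
  constraint 12 holds since y - w = 0.
The rest check out directly.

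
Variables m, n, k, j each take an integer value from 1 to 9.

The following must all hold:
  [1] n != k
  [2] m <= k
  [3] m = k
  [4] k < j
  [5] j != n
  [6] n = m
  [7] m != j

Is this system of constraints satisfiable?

From constraints 3 and 6, n = m = k, so n = k. But constraint 1 says n ≠ k. Contradiction.

Unsatisfiable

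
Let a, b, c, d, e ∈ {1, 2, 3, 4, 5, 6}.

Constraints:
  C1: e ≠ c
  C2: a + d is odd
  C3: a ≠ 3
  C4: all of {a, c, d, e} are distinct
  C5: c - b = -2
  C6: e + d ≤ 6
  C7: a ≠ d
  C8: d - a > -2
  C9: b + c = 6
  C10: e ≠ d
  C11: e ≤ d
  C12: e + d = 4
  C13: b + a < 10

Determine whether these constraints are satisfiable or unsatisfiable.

Satisfiable

Try a = 4, b = 4, c = 2, d = 3, e = 1.
Check constraint 5: c - b = -2; constraint 6: e + d = 4; constraint 8: d - a = -1. The remaining constraints are straightforward to verify.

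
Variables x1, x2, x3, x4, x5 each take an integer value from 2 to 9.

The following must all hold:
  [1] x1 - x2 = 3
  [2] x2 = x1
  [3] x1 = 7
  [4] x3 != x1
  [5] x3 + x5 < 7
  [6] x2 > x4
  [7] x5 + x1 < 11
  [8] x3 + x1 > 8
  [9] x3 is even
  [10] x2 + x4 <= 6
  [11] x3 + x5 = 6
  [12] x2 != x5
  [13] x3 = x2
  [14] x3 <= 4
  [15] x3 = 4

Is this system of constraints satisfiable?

Unsatisfiable

Constraint 15 fixes x3 = 4 and constraint 3 fixes x1 = 7. Constraints 2 and 13 give x3 = x2 = x1, so x3 = x1. But 4 ≠ 7 — contradiction.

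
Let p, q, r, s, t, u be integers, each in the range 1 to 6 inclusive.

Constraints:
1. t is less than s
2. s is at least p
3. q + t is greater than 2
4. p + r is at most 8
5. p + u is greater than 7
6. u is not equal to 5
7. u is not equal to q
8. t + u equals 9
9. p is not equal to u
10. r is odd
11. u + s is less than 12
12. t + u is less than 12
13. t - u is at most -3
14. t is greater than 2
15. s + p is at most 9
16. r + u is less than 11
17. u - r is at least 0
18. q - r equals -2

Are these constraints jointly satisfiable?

Satisfiable

The assignment p = 2, q = 1, r = 3, s = 5, t = 3, u = 6 works:
  constraint 3 holds since q + t = 4.
  constraint 4 holds since p + r = 5.
  constraint 5 holds since p + u = 8.
The rest check out directly.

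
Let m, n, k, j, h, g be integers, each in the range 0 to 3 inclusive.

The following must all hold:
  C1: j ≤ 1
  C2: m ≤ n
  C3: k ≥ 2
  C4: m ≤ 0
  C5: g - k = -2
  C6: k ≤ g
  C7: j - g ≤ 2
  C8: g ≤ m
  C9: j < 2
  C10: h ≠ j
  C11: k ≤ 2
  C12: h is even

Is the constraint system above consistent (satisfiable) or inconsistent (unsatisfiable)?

Unsatisfiable

From constraints 3 and 6: g ≥ k and k ≥ 2, so g ≥ 2. From constraints 4 and 8: g ≤ m and m ≤ 0, so g ≤ 0. But 0 < 2, so no value of g works.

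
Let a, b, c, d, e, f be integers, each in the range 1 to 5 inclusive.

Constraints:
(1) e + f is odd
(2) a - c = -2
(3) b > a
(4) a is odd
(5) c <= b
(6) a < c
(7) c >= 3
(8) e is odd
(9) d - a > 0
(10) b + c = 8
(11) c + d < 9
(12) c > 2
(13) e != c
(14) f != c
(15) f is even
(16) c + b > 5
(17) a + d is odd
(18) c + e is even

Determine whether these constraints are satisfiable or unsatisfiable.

Satisfiable

The assignment a = 1, b = 5, c = 3, d = 4, e = 5, f = 4 works:
  constraint 2 holds since a - c = -2.
  constraint 9 holds since d - a = 3.
  constraint 10 holds since b + c = 8.
The rest check out directly.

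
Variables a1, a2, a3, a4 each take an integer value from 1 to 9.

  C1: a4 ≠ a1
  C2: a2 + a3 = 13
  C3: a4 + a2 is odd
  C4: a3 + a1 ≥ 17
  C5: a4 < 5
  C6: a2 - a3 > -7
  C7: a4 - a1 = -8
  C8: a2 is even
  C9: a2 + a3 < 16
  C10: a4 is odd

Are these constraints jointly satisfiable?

Take a1 = 9, a2 = 4, a3 = 9, a4 = 1. Then constraint 2: a2 + a3 = 13; constraint 4: a3 + a1 = 18, and every other listed constraint is also met.

Satisfiable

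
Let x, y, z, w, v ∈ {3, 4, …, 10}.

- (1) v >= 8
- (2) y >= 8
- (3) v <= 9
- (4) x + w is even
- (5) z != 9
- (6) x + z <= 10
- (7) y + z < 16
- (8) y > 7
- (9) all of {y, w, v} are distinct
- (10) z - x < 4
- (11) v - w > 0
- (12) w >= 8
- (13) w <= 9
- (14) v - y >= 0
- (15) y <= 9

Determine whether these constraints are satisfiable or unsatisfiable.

Unsatisfiable

Constraints 1, 2, 3, 12, 13, and 15 confine each of y, w, v to the 2 values {8, 9}.
Constraint 9 requires all 3 of them to be distinct, but only 2 values are available — impossible by the pigeonhole principle.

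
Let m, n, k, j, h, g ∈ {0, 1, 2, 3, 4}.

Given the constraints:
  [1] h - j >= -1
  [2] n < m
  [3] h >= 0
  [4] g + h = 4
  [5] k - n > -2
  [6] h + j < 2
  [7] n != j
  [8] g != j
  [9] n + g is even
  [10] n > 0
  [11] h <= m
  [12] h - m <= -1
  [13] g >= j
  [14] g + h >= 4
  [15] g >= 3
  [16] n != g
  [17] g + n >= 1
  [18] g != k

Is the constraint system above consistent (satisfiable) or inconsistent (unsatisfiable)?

Take m = 2, n = 1, k = 1, j = 0, h = 1, g = 3. Then constraint 1: h - j = 1; constraint 4: g + h = 4, and every other listed constraint is also met.

Satisfiable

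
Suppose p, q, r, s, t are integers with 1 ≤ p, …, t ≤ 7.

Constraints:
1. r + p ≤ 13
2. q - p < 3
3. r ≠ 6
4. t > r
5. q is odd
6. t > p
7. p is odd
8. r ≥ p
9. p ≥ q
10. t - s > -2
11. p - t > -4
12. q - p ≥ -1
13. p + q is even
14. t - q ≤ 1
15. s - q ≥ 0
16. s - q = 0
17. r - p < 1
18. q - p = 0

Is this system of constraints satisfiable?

Satisfiable

Take p = 5, q = 5, r = 5, s = 5, t = 6. Then constraint 1: r + p = 10; constraint 2: q - p = 0; constraint 10: t - s = 1, and every other listed constraint is also met.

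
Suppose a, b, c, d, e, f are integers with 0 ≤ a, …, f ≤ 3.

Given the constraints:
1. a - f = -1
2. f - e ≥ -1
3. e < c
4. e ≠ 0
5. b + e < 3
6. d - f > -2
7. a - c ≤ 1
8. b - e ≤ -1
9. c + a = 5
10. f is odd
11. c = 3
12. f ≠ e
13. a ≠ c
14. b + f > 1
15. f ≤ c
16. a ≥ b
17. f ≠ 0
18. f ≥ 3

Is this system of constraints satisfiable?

Satisfiable

Try a = 2, b = 0, c = 3, d = 3, e = 1, f = 3.
Check constraint 1: a - f = -1; constraint 2: f - e = 2. The remaining constraints are straightforward to verify.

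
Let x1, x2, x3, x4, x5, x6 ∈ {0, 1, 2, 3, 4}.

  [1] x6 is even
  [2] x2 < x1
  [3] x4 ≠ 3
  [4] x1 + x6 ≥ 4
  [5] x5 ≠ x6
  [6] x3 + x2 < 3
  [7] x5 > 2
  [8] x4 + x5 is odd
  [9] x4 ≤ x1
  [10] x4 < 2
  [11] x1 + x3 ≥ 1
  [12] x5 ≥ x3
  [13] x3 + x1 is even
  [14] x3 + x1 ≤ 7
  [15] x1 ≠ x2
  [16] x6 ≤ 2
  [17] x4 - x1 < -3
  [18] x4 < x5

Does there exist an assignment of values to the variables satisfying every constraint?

Satisfiable

One satisfying assignment is x1 = 4, x2 = 1, x3 = 0, x4 = 0, x5 = 3, x6 = 0.
For the less obvious constraints — constraint 4: x1 + x6 = 4; constraint 6: x3 + x2 = 1 — and the others hold by inspection.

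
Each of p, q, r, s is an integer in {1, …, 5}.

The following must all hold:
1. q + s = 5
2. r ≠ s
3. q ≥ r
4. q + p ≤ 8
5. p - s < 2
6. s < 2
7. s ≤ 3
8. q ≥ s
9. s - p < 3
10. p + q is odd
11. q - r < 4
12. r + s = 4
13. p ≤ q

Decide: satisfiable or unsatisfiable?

One satisfying assignment is p = 1, q = 4, r = 3, s = 1.
For the less obvious constraints — constraint 1: q + s = 5; constraint 4: q + p = 5; constraint 5: p - s = 0 — and the others hold by inspection.

Satisfiable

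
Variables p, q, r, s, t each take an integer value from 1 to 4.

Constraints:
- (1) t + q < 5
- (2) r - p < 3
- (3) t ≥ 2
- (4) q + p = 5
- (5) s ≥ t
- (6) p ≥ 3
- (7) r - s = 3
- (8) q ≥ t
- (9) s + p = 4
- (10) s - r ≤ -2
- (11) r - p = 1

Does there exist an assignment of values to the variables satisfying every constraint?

From constraints 3 and 5: s ≥ t ≥ 2. From constraint 6: p ≥ 3. Hence s + p ≥ 5. But constraint 9 requires s + p = 4, and 4 < 5. Contradiction.

Unsatisfiable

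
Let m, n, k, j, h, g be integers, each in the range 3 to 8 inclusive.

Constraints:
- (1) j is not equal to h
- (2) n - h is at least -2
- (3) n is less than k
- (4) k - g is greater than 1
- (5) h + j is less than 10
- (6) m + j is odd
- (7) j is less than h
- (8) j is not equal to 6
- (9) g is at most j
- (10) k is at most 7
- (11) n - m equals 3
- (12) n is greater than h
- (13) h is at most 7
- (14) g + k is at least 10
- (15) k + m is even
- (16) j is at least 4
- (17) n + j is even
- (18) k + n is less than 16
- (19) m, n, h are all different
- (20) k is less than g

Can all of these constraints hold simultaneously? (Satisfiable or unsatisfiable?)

Constraints 3, 7, 9, 12, and 20 give j < h, h < n, n < k, k < g, g ≤ j. Chaining: j < h < n < k < g ≤ j, which forces j < j — impossible.

Unsatisfiable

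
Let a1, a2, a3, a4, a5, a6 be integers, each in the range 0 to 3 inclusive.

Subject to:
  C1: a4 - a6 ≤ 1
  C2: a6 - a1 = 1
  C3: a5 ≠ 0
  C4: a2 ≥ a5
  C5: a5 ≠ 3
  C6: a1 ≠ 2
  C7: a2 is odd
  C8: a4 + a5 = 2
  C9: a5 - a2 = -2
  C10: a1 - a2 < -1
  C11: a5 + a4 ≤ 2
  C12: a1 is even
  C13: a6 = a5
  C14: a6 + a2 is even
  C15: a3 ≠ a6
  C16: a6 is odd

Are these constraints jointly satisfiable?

Try a1 = 0, a2 = 3, a3 = 3, a4 = 1, a5 = 1, a6 = 1.
Check constraint 1: a4 - a6 = 0; constraint 2: a6 - a1 = 1; constraint 8: a4 + a5 = 2. The remaining constraints are straightforward to verify.

Satisfiable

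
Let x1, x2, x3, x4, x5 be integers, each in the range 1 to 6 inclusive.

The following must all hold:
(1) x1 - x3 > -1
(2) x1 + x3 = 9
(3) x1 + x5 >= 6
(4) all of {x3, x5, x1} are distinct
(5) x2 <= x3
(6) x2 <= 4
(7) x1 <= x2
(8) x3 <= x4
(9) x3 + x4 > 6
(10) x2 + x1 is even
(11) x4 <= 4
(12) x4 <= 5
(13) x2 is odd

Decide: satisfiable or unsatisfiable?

Unsatisfiable

From constraints 6 and 7: x1 ≤ x2 ≤ 4. From constraints 8 and 11: x3 ≤ x4 ≤ 4. Hence x1 + x3 ≤ 8. But constraint 2 requires x1 + x3 = 9, and 9 > 8. Contradiction.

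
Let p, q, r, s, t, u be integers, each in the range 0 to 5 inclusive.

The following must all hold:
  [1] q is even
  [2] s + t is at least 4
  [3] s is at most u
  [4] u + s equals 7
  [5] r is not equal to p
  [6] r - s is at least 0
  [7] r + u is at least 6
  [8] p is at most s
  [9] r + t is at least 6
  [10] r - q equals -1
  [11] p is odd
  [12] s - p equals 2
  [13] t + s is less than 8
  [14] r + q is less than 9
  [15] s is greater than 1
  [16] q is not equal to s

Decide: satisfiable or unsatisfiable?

Try p = 1, q = 4, r = 3, s = 3, t = 4, u = 4.
Check constraint 2: s + t = 7; constraint 4: u + s = 7. The remaining constraints are straightforward to verify.

Satisfiable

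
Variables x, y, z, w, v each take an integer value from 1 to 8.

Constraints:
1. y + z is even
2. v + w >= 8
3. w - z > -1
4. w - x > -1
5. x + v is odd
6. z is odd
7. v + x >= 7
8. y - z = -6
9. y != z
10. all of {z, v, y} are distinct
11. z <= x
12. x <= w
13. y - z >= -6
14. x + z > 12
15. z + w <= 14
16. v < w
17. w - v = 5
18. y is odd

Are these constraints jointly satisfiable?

Satisfiable

The assignment x = 7, y = 1, z = 7, w = 7, v = 2 works:
  constraint 2 holds since v + w = 9.
  constraint 3 holds since w - z = 0.
The rest check out directly.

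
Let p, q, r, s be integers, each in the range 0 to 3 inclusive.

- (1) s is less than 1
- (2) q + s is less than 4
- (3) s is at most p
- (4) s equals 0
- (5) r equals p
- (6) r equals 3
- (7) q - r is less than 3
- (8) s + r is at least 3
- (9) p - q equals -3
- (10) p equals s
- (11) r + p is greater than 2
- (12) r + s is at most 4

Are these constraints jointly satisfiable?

Unsatisfiable

Constraint 6 fixes r = 3 and constraint 4 fixes s = 0. Constraints 5 and 10 give r = p = s, so r = s. But 3 ≠ 0 — contradiction.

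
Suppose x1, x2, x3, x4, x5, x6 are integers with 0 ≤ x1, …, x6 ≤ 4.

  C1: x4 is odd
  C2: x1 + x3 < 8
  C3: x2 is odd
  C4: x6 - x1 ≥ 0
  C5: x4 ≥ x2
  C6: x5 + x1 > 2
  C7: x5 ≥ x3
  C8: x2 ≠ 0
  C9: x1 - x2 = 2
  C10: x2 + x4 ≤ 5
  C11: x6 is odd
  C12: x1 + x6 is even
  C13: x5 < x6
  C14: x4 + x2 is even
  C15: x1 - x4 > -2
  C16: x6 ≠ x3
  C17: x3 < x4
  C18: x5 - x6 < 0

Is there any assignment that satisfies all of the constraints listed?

Satisfiable

Try x1 = 3, x2 = 1, x3 = 2, x4 = 3, x5 = 2, x6 = 3.
Check constraint 2: x1 + x3 = 5; constraint 4: x6 - x1 = 0. The remaining constraints are straightforward to verify.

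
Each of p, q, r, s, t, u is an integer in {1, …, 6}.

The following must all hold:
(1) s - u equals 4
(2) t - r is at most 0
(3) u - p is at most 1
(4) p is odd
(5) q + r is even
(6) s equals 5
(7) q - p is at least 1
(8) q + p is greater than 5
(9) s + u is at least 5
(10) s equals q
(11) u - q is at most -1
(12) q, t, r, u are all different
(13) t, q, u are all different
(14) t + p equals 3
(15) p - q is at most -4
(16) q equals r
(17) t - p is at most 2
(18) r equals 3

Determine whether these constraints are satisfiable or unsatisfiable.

Constraint 6 fixes s = 5 and constraint 18 fixes r = 3. Constraints 10 and 16 give s = q = r, so s = r. But 5 ≠ 3 — contradiction.

Unsatisfiable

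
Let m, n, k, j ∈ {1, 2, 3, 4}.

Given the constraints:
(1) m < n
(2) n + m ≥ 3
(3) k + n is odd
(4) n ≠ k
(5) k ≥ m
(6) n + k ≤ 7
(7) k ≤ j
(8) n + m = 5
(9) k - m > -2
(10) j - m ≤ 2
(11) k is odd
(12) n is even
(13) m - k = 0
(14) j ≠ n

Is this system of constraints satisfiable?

Try m = 1, n = 4, k = 1, j = 2.
Check constraint 2: n + m = 5; constraint 6: n + k = 5. The remaining constraints are straightforward to verify.

Satisfiable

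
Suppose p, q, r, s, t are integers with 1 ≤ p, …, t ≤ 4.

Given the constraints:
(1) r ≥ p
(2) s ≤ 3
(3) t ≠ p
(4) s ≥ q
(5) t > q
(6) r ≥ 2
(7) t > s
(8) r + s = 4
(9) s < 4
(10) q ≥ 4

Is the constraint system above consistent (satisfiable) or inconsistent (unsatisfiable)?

From constraint 6: r ≥ 2. From constraints 4 and 10: s ≥ q ≥ 4. Hence r + s ≥ 6. But constraint 8 requires r + s = 4, and 4 < 6. Contradiction.

Unsatisfiable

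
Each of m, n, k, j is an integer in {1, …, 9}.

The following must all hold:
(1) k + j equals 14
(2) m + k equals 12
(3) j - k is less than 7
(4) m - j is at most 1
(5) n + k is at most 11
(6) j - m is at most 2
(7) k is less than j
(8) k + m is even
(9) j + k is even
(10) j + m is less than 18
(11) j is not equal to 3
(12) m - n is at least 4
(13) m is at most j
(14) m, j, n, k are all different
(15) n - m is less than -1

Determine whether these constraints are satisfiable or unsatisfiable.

Satisfiable

One satisfying assignment is m = 7, n = 3, k = 5, j = 9.
For the less obvious constraints — constraint 1: k + j = 14; constraint 2: m + k = 12; constraint 3: j - k = 4 — and the others hold by inspection.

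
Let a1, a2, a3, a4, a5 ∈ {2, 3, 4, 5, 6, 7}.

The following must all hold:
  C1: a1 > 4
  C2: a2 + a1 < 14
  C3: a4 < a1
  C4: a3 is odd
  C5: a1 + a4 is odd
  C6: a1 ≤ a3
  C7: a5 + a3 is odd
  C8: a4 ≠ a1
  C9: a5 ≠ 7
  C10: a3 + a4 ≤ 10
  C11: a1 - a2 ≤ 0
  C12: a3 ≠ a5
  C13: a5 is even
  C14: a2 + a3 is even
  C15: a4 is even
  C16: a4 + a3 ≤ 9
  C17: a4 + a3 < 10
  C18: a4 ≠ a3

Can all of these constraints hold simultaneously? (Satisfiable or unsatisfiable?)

Setting (a1, a2, a3, a4, a5) = (5, 7, 5, 4, 4) satisfies everything: constraint 2: a2 + a1 = 12; constraint 10: a3 + a4 = 9, and the others follow.

Satisfiable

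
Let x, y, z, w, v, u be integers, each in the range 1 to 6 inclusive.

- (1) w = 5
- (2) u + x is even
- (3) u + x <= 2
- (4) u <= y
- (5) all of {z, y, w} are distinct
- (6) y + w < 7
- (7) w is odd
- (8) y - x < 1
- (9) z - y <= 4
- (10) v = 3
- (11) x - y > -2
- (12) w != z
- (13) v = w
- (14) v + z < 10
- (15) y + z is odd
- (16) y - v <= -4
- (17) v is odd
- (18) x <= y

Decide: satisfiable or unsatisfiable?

Unsatisfiable

Constraint 10 fixes v = 3 and constraint 1 fixes w = 5, but constraint 13 requires v = w. Since 3 ≠ 5, contradiction.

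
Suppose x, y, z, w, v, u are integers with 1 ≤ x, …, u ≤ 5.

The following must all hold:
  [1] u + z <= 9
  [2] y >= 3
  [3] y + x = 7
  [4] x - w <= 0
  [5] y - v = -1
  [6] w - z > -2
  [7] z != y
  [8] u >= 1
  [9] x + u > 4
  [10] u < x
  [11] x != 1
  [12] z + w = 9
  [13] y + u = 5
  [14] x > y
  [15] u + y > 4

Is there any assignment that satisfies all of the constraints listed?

Satisfiable

The assignment x = 4, y = 3, z = 5, w = 4, v = 4, u = 2 works:
  constraint 1 holds since u + z = 7.
  constraint 3 holds since y + x = 7.
The rest check out directly.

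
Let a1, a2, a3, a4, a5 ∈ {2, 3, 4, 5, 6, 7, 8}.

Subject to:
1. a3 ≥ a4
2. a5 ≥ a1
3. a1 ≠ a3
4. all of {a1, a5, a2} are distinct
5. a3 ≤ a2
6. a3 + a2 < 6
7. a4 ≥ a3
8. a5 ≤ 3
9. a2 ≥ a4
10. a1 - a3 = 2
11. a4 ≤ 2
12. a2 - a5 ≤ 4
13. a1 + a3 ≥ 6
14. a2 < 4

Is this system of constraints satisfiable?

Unsatisfiable

From constraints 2 and 8: a1 ≤ a5 ≤ 3. From constraints 7 and 11: a3 ≤ a4 ≤ 2. Hence a1 + a3 ≤ 5. But constraint 13 requires a1 + a3 ≥ 6, and 6 > 5. Contradiction.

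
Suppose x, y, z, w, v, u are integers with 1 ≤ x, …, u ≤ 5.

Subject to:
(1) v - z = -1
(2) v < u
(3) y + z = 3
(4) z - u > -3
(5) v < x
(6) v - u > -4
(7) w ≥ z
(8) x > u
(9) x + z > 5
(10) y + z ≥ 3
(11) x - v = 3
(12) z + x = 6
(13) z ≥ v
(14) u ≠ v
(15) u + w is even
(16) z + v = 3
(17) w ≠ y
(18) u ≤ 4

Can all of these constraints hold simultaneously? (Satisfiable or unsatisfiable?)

Try x = 4, y = 1, z = 2, w = 2, v = 1, u = 2.
Check constraint 1: v - z = -1; constraint 3: y + z = 3; constraint 4: z - u = 0. The remaining constraints are straightforward to verify.

Satisfiable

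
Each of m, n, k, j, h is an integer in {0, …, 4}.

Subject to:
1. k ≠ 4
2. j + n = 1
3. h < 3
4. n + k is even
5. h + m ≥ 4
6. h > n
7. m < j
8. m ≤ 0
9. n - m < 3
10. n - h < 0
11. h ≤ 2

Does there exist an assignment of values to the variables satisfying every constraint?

Unsatisfiable

From constraint 11: h ≤ 2. From constraint 8: m ≤ 0. Hence h + m ≤ 2. But constraint 5 requires h + m ≥ 4, and 4 > 2. Contradiction.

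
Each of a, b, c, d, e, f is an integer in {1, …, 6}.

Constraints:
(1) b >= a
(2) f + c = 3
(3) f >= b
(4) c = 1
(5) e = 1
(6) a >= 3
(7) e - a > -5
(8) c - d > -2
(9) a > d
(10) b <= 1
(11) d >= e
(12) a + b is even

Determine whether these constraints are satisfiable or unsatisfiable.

From constraints 1 and 6: b ≥ a and a ≥ 3, so b ≥ 3. From constraint 10: b ≤ 1. But 1 < 3, so no value of b works.

Unsatisfiable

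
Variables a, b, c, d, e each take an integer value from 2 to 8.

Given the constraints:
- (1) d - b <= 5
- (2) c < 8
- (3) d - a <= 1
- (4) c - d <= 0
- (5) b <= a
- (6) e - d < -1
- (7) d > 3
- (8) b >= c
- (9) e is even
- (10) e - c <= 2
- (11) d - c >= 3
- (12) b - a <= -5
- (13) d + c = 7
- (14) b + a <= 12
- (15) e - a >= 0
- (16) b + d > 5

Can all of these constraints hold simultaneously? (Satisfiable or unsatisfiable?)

Constraints 1, 10, 11, 12, and 15 give b − d ≥ -5, d − c ≥ 3, c − e ≥ -2, e − a ≥ 0, a − b ≥ 5.
Adding all 5 inequalities: the left sides telescope to 0, and the right sides sum to (-5) + 3 + (-2) + 0 + 5 = 1. So 0 ≥ 1, which is false.

Unsatisfiable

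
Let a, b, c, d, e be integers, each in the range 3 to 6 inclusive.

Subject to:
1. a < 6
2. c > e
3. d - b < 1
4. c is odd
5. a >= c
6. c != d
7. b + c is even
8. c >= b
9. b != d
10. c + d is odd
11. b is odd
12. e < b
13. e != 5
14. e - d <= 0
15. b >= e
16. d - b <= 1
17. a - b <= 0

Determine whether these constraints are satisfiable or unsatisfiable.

Satisfiable

Setting (a, b, c, d, e) = (5, 5, 5, 4, 3) satisfies everything: constraint 3: d - b = -1; constraint 14: e - d = -1; constraint 16: d - b = -1, and the others follow.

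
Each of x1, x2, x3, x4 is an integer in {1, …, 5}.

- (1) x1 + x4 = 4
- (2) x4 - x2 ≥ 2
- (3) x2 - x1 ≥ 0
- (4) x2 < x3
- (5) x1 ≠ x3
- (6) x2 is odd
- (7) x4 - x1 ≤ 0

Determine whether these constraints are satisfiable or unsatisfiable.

Unsatisfiable

Constraints 2, 3, and 7 give x4 − x2 ≥ 2, x2 − x1 ≥ 0, x1 − x4 ≥ 0.
Adding all 3 inequalities: the left sides telescope to 0, and the right sides sum to 2 + 0 + 0 = 2. So 0 ≥ 2, which is false.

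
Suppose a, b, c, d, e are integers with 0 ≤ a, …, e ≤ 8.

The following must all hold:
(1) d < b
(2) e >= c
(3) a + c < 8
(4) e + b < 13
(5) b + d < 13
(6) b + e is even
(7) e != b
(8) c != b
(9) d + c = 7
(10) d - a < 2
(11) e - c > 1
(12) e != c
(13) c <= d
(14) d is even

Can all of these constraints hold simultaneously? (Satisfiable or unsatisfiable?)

One satisfying assignment is a = 4, b = 7, c = 3, d = 4, e = 5.
For the less obvious constraints — constraint 3: a + c = 7; constraint 4: e + b = 12 — and the others hold by inspection.

Satisfiable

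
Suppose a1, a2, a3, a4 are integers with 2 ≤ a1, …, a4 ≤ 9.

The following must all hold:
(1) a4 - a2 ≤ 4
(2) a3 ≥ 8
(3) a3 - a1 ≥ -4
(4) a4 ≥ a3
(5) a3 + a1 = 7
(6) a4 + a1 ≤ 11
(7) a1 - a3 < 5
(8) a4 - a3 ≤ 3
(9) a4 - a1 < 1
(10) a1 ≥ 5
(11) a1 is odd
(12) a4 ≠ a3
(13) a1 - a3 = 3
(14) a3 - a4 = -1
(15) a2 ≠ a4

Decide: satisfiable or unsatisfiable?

From constraints 2 and 4: a4 ≥ a3 ≥ 8. From constraint 10: a1 ≥ 5. Hence a4 + a1 ≥ 13. But constraint 6 requires a4 + a1 ≤ 11, and 11 < 13. Contradiction.

Unsatisfiable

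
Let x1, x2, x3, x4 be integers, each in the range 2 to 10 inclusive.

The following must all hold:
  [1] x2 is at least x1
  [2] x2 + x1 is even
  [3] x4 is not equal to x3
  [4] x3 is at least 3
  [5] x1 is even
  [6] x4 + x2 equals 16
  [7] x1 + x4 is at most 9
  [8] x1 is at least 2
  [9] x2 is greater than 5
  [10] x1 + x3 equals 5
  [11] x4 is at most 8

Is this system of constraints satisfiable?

Satisfiable

Try x1 = 2, x2 = 10, x3 = 3, x4 = 6.
Check constraint 6: x4 + x2 = 16; constraint 7: x1 + x4 = 8. The remaining constraints are straightforward to verify.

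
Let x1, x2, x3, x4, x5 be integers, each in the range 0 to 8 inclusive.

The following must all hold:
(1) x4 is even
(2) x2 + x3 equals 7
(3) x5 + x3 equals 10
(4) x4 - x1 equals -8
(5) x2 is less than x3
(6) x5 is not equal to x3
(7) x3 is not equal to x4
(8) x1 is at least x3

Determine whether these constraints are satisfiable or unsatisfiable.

Satisfiable

Take x1 = 8, x2 = 0, x3 = 7, x4 = 0, x5 = 3. Then constraint 2: x2 + x3 = 7; constraint 3: x5 + x3 = 10; constraint 4: x4 - x1 = -8, and every other listed constraint is also met.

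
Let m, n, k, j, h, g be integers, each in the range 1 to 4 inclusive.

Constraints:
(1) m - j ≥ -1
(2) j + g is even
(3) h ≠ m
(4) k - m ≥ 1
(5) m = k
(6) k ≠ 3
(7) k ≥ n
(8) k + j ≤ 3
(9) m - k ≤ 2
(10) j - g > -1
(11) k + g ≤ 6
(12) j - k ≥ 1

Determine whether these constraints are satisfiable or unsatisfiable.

Constraints 1, 4, and 12 give j − k ≥ 1, k − m ≥ 1, m − j ≥ -1.
Adding all 3 inequalities: the left sides telescope to 0, and the right sides sum to 1 + 1 + (-1) = 1. So 0 ≥ 1, which is false.

Unsatisfiable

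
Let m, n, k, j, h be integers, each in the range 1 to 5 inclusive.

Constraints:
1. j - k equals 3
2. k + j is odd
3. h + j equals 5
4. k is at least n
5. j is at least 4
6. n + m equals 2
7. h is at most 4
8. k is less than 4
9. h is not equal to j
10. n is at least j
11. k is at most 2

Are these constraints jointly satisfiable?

From constraints 5 and 10: n ≥ j and j ≥ 4, so n ≥ 4. From constraints 4 and 11: n ≤ k and k ≤ 2, so n ≤ 2. But 2 < 4, so no value of n works.

Unsatisfiable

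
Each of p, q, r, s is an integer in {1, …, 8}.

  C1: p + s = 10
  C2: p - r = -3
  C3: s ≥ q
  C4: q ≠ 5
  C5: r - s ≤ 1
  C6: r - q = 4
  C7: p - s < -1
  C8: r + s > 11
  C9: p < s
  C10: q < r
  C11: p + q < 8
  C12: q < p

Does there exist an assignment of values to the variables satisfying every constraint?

One satisfying assignment is p = 4, q = 3, r = 7, s = 6.
For the less obvious constraints — constraint 1: p + s = 10; constraint 2: p - r = -3; constraint 5: r - s = 1 — and the others hold by inspection.

Satisfiable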